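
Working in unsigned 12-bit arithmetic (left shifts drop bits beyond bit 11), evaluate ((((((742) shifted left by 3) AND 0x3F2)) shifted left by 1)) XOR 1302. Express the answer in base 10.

742 = 001011100110
→ shifted left by 3 (mod 2^12) → 011100110000 = 1840
0x3F2 = 001111110010
→ AND → 001100110000 = 816
→ shifted left by 1 (mod 2^12) → 011001100000 = 1632
1302 = 010100010110
→ XOR → 001101110110 = 886

886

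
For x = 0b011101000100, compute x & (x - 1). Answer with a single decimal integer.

1856

x = 11101000100 = 1860
x - 1 = 11101000011
AND   = 11101000000 = 1856
(x & (x - 1) clears the lowest set bit of x.)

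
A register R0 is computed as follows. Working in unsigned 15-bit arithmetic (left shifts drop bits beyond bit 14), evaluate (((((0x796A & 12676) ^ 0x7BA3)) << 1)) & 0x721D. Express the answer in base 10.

4100

0x796A = 111100101101010
12676 = 011000110000100
→ & → 011000100000000 = 12544
0x7BA3 = 111101110100011
→ ^ → 100101010100011 = 19107
→ << 1 (mod 2^15) → 001010101000110 = 5446
0x721D = 111001000011101
→ & → 001000000000100 = 4100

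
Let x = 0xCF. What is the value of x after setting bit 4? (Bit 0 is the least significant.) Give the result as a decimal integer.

x = 11001111
bit 4 is currently 0; set it via x | (1 << 4) = x | 16
→ 11011111 = 223

223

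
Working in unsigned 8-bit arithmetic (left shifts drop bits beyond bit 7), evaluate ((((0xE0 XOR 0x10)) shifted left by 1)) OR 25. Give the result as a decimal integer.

249

0xE0 = 11100000
0x10 = 00010000
→ XOR → 11110000 = 240
→ shifted left by 1 (mod 2^8) → 11100000 = 224
25 = 00011001
→ OR → 11111001 = 249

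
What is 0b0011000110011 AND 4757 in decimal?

a = 0011000110011
4757 = 1001010010101
AND → 0001000010001 = 529

529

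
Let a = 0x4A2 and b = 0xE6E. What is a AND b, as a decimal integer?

1058

0x4A2 = 010010100010
0xE6E = 111001101110
AND → 010000100010 = 1058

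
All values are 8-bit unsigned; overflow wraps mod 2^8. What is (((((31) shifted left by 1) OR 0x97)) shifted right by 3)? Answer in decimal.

31 = 00011111
→ shifted left by 1 (mod 2^8) → 00111110 = 62
0x97 = 10010111
→ OR → 10111111 = 191
→ shifted right by 3 → 00010111 = 23

23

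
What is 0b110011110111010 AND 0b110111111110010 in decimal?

26546

a = 110011110111010
b = 110111111110010
AND → 110011110110010 = 26546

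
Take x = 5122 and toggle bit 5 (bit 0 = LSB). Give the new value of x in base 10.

x = 01010000000010
bit 5 is currently 0; toggle it via x ^ (1 << 5) = x ^ 32
→ 01010000100010 = 5154

5154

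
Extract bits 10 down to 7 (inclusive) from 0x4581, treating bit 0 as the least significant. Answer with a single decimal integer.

11

v = 100010110000001
Shift right by 7: 10001011
Mask low 4 bits: 1011 = 11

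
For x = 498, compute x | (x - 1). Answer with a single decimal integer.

499

x = 111110010 = 498
x - 1 = 111110001
OR    = 111110011 = 499
(x | (x - 1) sets all bits below the lowest set bit.)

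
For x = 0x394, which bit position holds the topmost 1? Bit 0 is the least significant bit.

9

0x394 = 1110010100
The topmost 1 is at position 9 (since 2^9 = 512 ≤ 916 < 1024).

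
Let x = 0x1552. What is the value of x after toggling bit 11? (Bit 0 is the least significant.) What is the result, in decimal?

x = 001010101010010
bit 11 is currently 0; toggle it via x ^ (1 << 11) = x ^ 2048
→ 001110101010010 = 7506

7506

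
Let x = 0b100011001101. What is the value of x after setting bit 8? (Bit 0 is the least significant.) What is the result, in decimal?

2509

x = 100011001101
bit 8 is currently 0; set it via x | (1 << 8) = x | 256
→ 100111001101 = 2509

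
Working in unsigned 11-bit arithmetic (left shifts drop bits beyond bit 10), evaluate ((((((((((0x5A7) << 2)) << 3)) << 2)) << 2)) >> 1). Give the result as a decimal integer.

0x5A7 = 10110100111
→ << 2 (mod 2^11) → 11010011100 = 1692
→ << 3 (mod 2^11) → 10011100000 = 1248
→ << 2 (mod 2^11) → 01110000000 = 896
→ << 2 (mod 2^11) → 11000000000 = 1536
→ >> 1 → 01100000000 = 768

768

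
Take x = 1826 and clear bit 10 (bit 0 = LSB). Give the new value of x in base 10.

802

x = 0011100100010
bit 10 is currently 1; clear it via x & ~(1 << 10) = x & ~1024
→ 0001100100010 = 802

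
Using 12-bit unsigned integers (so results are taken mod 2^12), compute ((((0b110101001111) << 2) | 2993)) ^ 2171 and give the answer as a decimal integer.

0b110101001111 = 110101001111
→ << 2 (mod 2^12) → 010100111100 = 1340
2993 = 101110110001
→ | → 111110111101 = 4029
2171 = 100001111011
→ ^ → 011111000110 = 1990

1990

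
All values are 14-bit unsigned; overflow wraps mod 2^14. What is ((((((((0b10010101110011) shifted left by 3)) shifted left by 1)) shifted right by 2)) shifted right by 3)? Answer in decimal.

0b10010101110011 = 10010101110011
→ shifted left by 3 (mod 2^14) → 10101110011000 = 11160
→ shifted left by 1 (mod 2^14) → 01011100110000 = 5936
→ shifted right by 2 → 00010111001100 = 1484
→ shifted right by 3 → 00000010111001 = 185

185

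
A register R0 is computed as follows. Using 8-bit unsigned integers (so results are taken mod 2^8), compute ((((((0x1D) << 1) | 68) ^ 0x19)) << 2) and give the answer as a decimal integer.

0x1D = 00011101
→ << 1 (mod 2^8) → 00111010 = 58
68 = 01000100
→ | → 01111110 = 126
0x19 = 00011001
→ ^ → 01100111 = 103
→ << 2 (mod 2^8) → 10011100 = 156

156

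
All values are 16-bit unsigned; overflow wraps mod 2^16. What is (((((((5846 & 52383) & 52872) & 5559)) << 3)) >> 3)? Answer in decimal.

5846 = 0001011011010110
52383 = 1100110010011111
→ & → 0000010010010110 = 1174
52872 = 1100111010001000
→ & → 0000010010000000 = 1152
5559 = 0001010110110111
→ & → 0000010010000000 = 1152
→ << 3 (mod 2^16) → 0010010000000000 = 9216
→ >> 3 → 0000010010000000 = 1152

1152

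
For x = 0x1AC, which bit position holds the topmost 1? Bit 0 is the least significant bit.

0x1AC = 110101100
The topmost 1 is at position 8 (since 2^8 = 256 ≤ 428 < 512).

8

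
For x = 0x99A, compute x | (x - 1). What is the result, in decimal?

x = 100110011010 = 2458
x - 1 = 100110011001
OR    = 100110011011 = 2459
(x | (x - 1) sets all bits below the lowest set bit.)

2459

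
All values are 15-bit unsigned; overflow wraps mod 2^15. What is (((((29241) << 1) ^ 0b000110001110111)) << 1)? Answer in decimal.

20490

29241 = 111001000111001
→ << 1 (mod 2^15) → 110010001110010 = 25714
0b000110001110111 = 000110001110111
→ ^ → 110100000000101 = 26629
→ << 1 (mod 2^15) → 101000000001010 = 20490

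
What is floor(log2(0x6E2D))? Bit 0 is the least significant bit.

0x6E2D = 110111000101101
The topmost 1 is at position 14 (since 2^14 = 16384 ≤ 28205 < 32768).

14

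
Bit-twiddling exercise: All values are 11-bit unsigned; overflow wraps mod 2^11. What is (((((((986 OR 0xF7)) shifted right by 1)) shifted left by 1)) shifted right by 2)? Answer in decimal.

255

986 = 01111011010
0xF7 = 00011110111
→ OR → 01111111111 = 1023
→ shifted right by 1 → 00111111111 = 511
→ shifted left by 1 (mod 2^11) → 01111111110 = 1022
→ shifted right by 2 → 00011111111 = 255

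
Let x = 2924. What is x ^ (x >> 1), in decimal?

3802

x = 101101101100 = 2924
x>>1 = 010110110110
XOR  = 111011011010 = 3802
(x ^ (x >> 1) gives the standard binary-reflected Gray code of x.)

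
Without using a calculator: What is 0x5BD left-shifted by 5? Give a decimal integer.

0x5BD = 0000010110111101
shift left by 5 → 1011011110100000 = 47008
(equivalently, 1469 × 2^5 = 1469 × 32)

47008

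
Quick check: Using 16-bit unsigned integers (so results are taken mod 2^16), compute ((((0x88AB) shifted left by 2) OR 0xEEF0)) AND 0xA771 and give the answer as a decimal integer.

0x88AB = 1000100010101011
→ shifted left by 2 (mod 2^16) → 0010001010101100 = 8876
0xEEF0 = 1110111011110000
→ OR → 1110111011111100 = 61180
0xA771 = 1010011101110001
→ AND → 1010011001110000 = 42608

42608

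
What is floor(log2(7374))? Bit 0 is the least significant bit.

12

7374 = 1110011001110
The topmost 1 is at position 12 (since 2^12 = 4096 ≤ 7374 < 8192).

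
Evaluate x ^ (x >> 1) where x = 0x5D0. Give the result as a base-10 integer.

x = 10111010000 = 1488
x>>1 = 01011101000
XOR  = 11100111000 = 1848
(x ^ (x >> 1) gives the standard binary-reflected Gray code of x.)

1848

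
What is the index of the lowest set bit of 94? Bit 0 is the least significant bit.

94 = 1011110
Trailing zeros: 1, so the lowest set bit is bit 1 (value 2).

1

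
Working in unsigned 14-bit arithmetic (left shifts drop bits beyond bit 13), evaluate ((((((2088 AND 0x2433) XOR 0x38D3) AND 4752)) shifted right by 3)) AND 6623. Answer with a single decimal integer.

18

2088 = 00100000101000
0x2433 = 10010000110011
→ AND → 00000000100000 = 32
0x38D3 = 11100011010011
→ XOR → 11100011110011 = 14579
4752 = 01001010010000
→ AND → 01000010010000 = 4240
→ shifted right by 3 → 00001000010010 = 530
6623 = 01100111011111
→ AND → 00000000010010 = 18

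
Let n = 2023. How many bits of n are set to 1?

9

2023 = 11111100111
Count the 1s: 1 + 1 + 1 + 1 + 1 + 1 + 1 + 1 + 1 = 9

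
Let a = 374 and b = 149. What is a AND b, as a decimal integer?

20

374 = 101110110
149 = 010010101
AND → 000010100 = 20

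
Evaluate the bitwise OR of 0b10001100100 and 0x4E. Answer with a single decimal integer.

a = 10001100100
0x4E = 00001001110
 OR → 10001101110 = 1134

1134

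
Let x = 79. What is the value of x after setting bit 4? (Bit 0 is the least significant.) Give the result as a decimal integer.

95

x = 0001001111
bit 4 is currently 0; set it via x | (1 << 4) = x | 16
→ 0001011111 = 95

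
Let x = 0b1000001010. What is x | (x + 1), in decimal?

523

x = 1000001010 = 522
x + 1 = 1000001011
OR    = 1000001011 = 523
(x | (x + 1) sets the lowest cleared bit.)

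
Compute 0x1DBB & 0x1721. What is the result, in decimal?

0x1DBB = 1110110111011
0x1721 = 1011100100001
AND → 1010100100001 = 5409

5409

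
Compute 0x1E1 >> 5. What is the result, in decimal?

0x1E1 = 111100001
shift right by 5 → 000001111 = 15
(equivalently, floor(481 / 32))

15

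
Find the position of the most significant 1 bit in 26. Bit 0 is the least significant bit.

26 = 11010
The topmost 1 is at position 4 (since 2^4 = 16 ≤ 26 < 32).

4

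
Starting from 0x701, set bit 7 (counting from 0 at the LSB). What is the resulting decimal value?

1921

x = 011100000001
bit 7 is currently 0; set it via x | (1 << 7) = x | 128
→ 011110000001 = 1921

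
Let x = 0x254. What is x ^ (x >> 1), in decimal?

894

x = 1001010100 = 596
x>>1 = 0100101010
XOR  = 1101111110 = 894
(x ^ (x >> 1) gives the standard binary-reflected Gray code of x.)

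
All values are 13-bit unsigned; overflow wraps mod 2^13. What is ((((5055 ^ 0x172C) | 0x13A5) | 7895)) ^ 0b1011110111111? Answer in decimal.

2120

5055 = 1001110111111
0x172C = 1011100101100
→ ^ → 0010010010011 = 1171
0x13A5 = 1001110100101
→ | → 1011110110111 = 6071
7895 = 1111011010111
→ | → 1111111110111 = 8183
0b1011110111111 = 1011110111111
→ ^ → 0100001001000 = 2120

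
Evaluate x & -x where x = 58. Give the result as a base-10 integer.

2

x = 111010 = 58
-x (two's complement) = …000110
AND   = 000010 = 2
(x & -x isolates the lowest set bit of x.)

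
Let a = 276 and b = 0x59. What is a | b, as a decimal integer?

276 = 100010100
0x59 = 001011001
 OR → 101011101 = 349

349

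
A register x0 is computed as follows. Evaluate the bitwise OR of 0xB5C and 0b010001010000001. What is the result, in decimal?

11229

0xB5C = 00101101011100
b = 10001010000001
 OR → 10101111011101 = 11229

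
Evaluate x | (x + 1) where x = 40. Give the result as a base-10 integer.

x = 101000 = 40
x + 1 = 101001
OR    = 101001 = 41
(x | (x + 1) sets the lowest cleared bit.)

41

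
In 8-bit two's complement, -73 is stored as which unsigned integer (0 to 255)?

73 in 8 bits: 01001001
Invert: 10110110
Add 1:  10110111 = 183
(Check: 2^8 - 73 = 256 - 73 = 183.)

183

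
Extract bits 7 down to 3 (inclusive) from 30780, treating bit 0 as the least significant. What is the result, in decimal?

7

v = 0111100000111100
Shift right by 3: 0111100000111
Mask low 5 bits: 00111 = 7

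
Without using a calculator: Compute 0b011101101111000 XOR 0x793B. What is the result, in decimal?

16963

a = 011101101111000
0x793B = 111100100111011
XOR → 100001001000011 = 16963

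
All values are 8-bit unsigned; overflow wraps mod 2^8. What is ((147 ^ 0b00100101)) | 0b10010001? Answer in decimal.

147 = 10010011
0b00100101 = 00100101
→ ^ → 10110110 = 182
0b10010001 = 10010001
→ | → 10110111 = 183

183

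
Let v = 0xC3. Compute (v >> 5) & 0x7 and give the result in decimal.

6

v = 11000011
Shift right by 5: 110
Mask low 3 bits: 110 = 6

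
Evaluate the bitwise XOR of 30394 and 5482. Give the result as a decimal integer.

25552

30394 = 111011010111010
5482 = 001010101101010
XOR → 110001111010000 = 25552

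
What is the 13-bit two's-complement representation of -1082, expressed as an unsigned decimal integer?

7110

1082 in 13 bits: 0010000111010
Invert: 1101111000101
Add 1:  1101111000110 = 7110
(Check: 2^13 - 1082 = 8192 - 1082 = 7110.)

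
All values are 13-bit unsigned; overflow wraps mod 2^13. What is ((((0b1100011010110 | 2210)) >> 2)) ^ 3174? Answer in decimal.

2651

0b1100011010110 = 1100011010110
2210 = 0100010100010
→ | → 1100011110110 = 6390
→ >> 2 → 0011000111101 = 1597
3174 = 0110001100110
→ ^ → 0101001011011 = 2651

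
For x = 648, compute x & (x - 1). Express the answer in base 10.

640

x = 1010001000 = 648
x - 1 = 1010000111
AND   = 1010000000 = 640
(x & (x - 1) clears the lowest set bit of x.)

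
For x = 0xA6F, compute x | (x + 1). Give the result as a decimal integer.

x = 101001101111 = 2671
x + 1 = 101001110000
OR    = 101001111111 = 2687
(x | (x + 1) sets the lowest cleared bit.)

2687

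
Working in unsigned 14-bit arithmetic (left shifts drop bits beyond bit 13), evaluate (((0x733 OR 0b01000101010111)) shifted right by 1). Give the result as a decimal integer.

3003

0x733 = 00011100110011
0b01000101010111 = 01000101010111
→ OR → 01011101110111 = 6007
→ shifted right by 1 → 00101110111011 = 3003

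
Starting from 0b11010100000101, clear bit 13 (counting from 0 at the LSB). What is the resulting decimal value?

5381

x = 11010100000101
bit 13 is currently 1; clear it via x & ~(1 << 13) = x & ~8192
→ 01010100000101 = 5381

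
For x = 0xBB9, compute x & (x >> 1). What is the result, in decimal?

x = 101110111001 = 3001
x>>1 = 010111011100
AND  = 000110011000 = 408
(x & (x >> 1) has a 1 wherever x has two consecutive 1 bits.)

408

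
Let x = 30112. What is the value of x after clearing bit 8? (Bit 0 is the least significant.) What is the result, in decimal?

29856

x = 111010110100000
bit 8 is currently 1; clear it via x & ~(1 << 8) = x & ~256
→ 111010010100000 = 29856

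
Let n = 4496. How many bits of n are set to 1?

4

4496 = 1000110010000
Count the 1s: 1 + 1 + 1 + 1 = 4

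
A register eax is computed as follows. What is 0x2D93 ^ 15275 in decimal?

0x2D93 = 10110110010011
15275 = 11101110101011
XOR → 01011000111000 = 5688

5688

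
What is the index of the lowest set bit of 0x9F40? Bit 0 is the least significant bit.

6

0x9F40 = 1001111101000000
Trailing zeros: 6, so the lowest set bit is bit 6 (value 64).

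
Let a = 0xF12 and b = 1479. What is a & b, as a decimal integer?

1282

0xF12 = 111100010010
1479 = 010111000111
AND → 010100000010 = 1282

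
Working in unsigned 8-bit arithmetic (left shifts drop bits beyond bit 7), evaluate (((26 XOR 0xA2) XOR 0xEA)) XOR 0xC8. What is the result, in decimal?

26 = 00011010
0xA2 = 10100010
→ XOR → 10111000 = 184
0xEA = 11101010
→ XOR → 01010010 = 82
0xC8 = 11001000
→ XOR → 10011010 = 154

154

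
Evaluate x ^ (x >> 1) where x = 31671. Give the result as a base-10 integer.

x = 111101110110111 = 31671
x>>1 = 011110111011011
XOR  = 100011001101100 = 18028
(x ^ (x >> 1) gives the standard binary-reflected Gray code of x.)

18028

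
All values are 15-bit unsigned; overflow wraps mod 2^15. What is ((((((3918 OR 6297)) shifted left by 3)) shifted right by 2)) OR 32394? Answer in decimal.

3918 = 000111101001110
6297 = 001100010011001
→ OR → 001111111011111 = 8159
→ shifted left by 3 (mod 2^15) → 111111011111000 = 32504
→ shifted right by 2 → 001111110111110 = 8126
32394 = 111111010001010
→ OR → 111111110111110 = 32702

32702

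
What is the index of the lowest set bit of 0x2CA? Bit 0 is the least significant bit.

0x2CA = 1011001010
Trailing zeros: 1, so the lowest set bit is bit 1 (value 2).

1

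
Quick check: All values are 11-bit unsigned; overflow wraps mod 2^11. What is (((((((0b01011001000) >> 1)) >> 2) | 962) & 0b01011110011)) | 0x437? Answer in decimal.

1783

0b01011001000 = 01011001000
→ >> 1 → 00101100100 = 356
→ >> 2 → 00001011001 = 89
962 = 01111000010
→ | → 01111011011 = 987
0b01011110011 = 01011110011
→ & → 01011010011 = 723
0x437 = 10000110111
→ | → 11011110111 = 1783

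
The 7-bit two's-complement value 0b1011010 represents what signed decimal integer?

-38

pattern = 1011010 (MSB is 1 ⇒ negative)
Invert: 0100101, add 1 → 0100110 = 38, so the value is -38.
(Equivalently: 90 - 2^7 = 90 - 128 = -38.)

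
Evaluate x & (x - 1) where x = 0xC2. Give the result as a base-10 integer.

192

x = 11000010 = 194
x - 1 = 11000001
AND   = 11000000 = 192
(x & (x - 1) clears the lowest set bit of x.)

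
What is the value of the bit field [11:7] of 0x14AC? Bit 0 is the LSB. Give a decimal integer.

9

v = 0001010010101100
Shift right by 7: 000101001
Mask low 5 bits: 01001 = 9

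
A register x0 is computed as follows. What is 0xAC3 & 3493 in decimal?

0xAC3 = 101011000011
3493 = 110110100101
AND → 100010000001 = 2177

2177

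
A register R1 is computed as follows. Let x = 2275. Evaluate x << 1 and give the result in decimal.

2275 = 0100011100011
shift left by 1 → 1000111000110 = 4550
(equivalently, 2275 × 2^1 = 2275 × 2)

4550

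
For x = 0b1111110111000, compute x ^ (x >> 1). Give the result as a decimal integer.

4196

x = 1111110111000 = 8120
x>>1 = 0111111011100
XOR  = 1000001100100 = 4196
(x ^ (x >> 1) gives the standard binary-reflected Gray code of x.)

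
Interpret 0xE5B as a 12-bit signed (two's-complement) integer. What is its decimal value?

-421

pattern = 111001011011 (MSB is 1 ⇒ negative)
Invert: 000110100100, add 1 → 000110100101 = 421, so the value is -421.
(Equivalently: 3675 - 2^12 = 3675 - 4096 = -421.)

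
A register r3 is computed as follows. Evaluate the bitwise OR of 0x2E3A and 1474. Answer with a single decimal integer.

0x2E3A = 10111000111010
1474 = 00010111000010
 OR → 10111111111010 = 12282

12282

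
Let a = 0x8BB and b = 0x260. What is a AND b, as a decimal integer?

0x8BB = 100010111011
0x260 = 001001100000
AND → 000000100000 = 32

32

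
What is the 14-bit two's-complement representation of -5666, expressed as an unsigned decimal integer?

5666 in 14 bits: 01011000100010
Invert: 10100111011101
Add 1:  10100111011110 = 10718
(Check: 2^14 - 5666 = 16384 - 5666 = 10718.)

10718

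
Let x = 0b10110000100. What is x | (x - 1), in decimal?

1415

x = 10110000100 = 1412
x - 1 = 10110000011
OR    = 10110000111 = 1415
(x | (x - 1) sets all bits below the lowest set bit.)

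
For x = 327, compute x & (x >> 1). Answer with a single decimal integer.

3

x = 101000111 = 327
x>>1 = 010100011
AND  = 000000011 = 3
(x & (x >> 1) has a 1 wherever x has two consecutive 1 bits.)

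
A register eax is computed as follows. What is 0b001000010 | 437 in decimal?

503

a = 001000010
437 = 110110101
 OR → 111110111 = 503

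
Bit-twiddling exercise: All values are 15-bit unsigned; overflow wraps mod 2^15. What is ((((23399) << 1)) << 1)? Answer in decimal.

28060

23399 = 101101101100111
→ << 1 (mod 2^15) → 011011011001110 = 14030
→ << 1 (mod 2^15) → 110110110011100 = 28060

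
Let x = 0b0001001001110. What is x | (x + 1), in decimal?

x = 1001001110 = 590
x + 1 = 1001001111
OR    = 1001001111 = 591
(x | (x + 1) sets the lowest cleared bit.)

591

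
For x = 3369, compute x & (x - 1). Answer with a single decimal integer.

3368

x = 110100101001 = 3369
x - 1 = 110100101000
AND   = 110100101000 = 3368
(x & (x - 1) clears the lowest set bit of x.)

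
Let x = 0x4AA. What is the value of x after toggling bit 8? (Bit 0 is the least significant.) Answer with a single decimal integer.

1450

x = 0010010101010
bit 8 is currently 0; toggle it via x ^ (1 << 8) = x ^ 256
→ 0010110101010 = 1450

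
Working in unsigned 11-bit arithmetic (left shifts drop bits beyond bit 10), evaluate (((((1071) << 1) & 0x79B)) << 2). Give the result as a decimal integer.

1071 = 10000101111
→ << 1 (mod 2^11) → 00001011110 = 94
0x79B = 11110011011
→ & → 00000011010 = 26
→ << 2 (mod 2^11) → 00001101000 = 104

104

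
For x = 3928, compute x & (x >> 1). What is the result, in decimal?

1800

x = 111101011000 = 3928
x>>1 = 011110101100
AND  = 011100001000 = 1800
(x & (x >> 1) has a 1 wherever x has two consecutive 1 bits.)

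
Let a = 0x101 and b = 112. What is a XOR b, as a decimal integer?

369

0x101 = 100000001
112 = 001110000
XOR → 101110001 = 369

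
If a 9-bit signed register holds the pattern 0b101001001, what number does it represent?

pattern = 101001001 (MSB is 1 ⇒ negative)
Invert: 010110110, add 1 → 010110111 = 183, so the value is -183.
(Equivalently: 329 - 2^9 = 329 - 512 = -183.)

-183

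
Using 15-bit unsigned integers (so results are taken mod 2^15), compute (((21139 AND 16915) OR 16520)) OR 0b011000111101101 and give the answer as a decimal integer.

21139 = 101001010010011
16915 = 100001000010011
→ AND → 100001000010011 = 16915
16520 = 100000010001000
→ OR → 100001010011011 = 17051
0b011000111101101 = 011000111101101
→ OR → 111001111111111 = 29695

29695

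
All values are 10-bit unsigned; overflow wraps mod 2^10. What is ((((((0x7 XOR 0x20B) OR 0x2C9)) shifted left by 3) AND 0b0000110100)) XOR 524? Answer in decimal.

556

0x7 = 0000000111
0x20B = 1000001011
→ XOR → 1000001100 = 524
0x2C9 = 1011001001
→ OR → 1011001101 = 717
→ shifted left by 3 (mod 2^10) → 1001101000 = 616
0b0000110100 = 0000110100
→ AND → 0000100000 = 32
524 = 1000001100
→ XOR → 1000101100 = 556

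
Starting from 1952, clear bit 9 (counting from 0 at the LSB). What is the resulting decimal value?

1440

x = 11110100000
bit 9 is currently 1; clear it via x & ~(1 << 9) = x & ~512
→ 10110100000 = 1440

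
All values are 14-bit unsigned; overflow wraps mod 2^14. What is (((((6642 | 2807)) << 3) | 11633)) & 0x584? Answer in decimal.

6642 = 01100111110010
2807 = 00101011110111
→ | → 01101111110111 = 7159
→ << 3 (mod 2^14) → 01111110111000 = 8120
11633 = 10110101110001
→ | → 11111111111001 = 16377
0x584 = 00010110000100
→ & → 00010110000000 = 1408

1408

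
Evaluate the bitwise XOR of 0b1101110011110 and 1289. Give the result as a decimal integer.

a = 1101110011110
1289 = 0010100001001
XOR → 1111010010111 = 7831

7831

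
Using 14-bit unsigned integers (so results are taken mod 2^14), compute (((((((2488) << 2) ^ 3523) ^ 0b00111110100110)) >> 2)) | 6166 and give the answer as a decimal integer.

6455

2488 = 00100110111000
→ << 2 (mod 2^14) → 10011011100000 = 9952
3523 = 00110111000011
→ ^ → 10101100100011 = 11043
0b00111110100110 = 00111110100110
→ ^ → 10010010000101 = 9349
→ >> 2 → 00100100100001 = 2337
6166 = 01100000010110
→ | → 01100100110111 = 6455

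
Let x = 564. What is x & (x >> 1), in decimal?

16

x = 1000110100 = 564
x>>1 = 0100011010
AND  = 0000010000 = 16
(x & (x >> 1) has a 1 wherever x has two consecutive 1 bits.)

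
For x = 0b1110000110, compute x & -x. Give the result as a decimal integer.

2

x = 1110000110 = 902
-x (two's complement) = …0001111010
AND   = 0000000010 = 2
(x & -x isolates the lowest set bit of x.)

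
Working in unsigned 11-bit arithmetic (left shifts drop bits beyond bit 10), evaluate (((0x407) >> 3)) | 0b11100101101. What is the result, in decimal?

1965

0x407 = 10000000111
→ >> 3 → 00010000000 = 128
0b11100101101 = 11100101101
→ | → 11110101101 = 1965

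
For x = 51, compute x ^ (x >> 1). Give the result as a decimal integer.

x = 110011 = 51
x>>1 = 011001
XOR  = 101010 = 42
(x ^ (x >> 1) gives the standard binary-reflected Gray code of x.)

42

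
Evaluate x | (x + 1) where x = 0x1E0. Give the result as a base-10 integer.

481

x = 111100000 = 480
x + 1 = 111100001
OR    = 111100001 = 481
(x | (x + 1) sets the lowest cleared bit.)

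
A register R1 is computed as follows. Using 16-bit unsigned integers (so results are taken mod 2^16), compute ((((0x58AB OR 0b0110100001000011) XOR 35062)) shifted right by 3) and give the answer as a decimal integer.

7683

0x58AB = 0101100010101011
0b0110100001000011 = 0110100001000011
→ OR → 0111100011101011 = 30955
35062 = 1000100011110110
→ XOR → 1111000000011101 = 61469
→ shifted right by 3 → 0001111000000011 = 7683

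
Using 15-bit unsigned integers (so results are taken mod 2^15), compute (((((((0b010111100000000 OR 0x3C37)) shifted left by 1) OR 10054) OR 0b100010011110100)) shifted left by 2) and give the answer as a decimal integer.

0b010111100000000 = 010111100000000
0x3C37 = 011110000110111
→ OR → 011111100110111 = 16183
→ shifted left by 1 (mod 2^15) → 111111001101110 = 32366
10054 = 010011101000110
→ OR → 111111101101110 = 32622
0b100010011110100 = 100010011110100
→ OR → 111111111111110 = 32766
→ shifted left by 2 (mod 2^15) → 111111111111000 = 32760

32760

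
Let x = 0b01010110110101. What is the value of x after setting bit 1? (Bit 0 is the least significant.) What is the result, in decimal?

x = 01010110110101
bit 1 is currently 0; set it via x | (1 << 1) = x | 2
→ 01010110110111 = 5559

5559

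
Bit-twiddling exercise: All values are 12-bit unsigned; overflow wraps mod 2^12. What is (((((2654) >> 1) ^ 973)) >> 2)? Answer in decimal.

440

2654 = 101001011110
→ >> 1 → 010100101111 = 1327
973 = 001111001101
→ ^ → 011011100010 = 1762
→ >> 2 → 000110111000 = 440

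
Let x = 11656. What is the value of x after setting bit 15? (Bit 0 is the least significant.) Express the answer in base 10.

x = 0010110110001000
bit 15 is currently 0; set it via x | (1 << 15) = x | 32768
→ 1010110110001000 = 44424

44424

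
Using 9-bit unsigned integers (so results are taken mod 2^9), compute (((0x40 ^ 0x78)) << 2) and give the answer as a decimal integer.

224

0x40 = 001000000
0x78 = 001111000
→ ^ → 000111000 = 56
→ << 2 (mod 2^9) → 011100000 = 224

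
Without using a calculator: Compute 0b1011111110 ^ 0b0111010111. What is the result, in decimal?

a = 1011111110
b = 0111010111
XOR → 1100101001 = 809

809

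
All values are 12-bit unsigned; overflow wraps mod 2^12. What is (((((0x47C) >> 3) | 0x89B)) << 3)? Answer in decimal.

0x47C = 010001111100
→ >> 3 → 000010001111 = 143
0x89B = 100010011011
→ | → 100010011111 = 2207
→ << 3 (mod 2^12) → 010011111000 = 1272

1272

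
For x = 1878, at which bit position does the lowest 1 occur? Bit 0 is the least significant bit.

1

1878 = 11101010110
Trailing zeros: 1, so the lowest set bit is bit 1 (value 2).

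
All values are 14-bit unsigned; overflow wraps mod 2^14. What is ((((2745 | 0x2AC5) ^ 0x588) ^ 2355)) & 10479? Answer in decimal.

8262

2745 = 00101010111001
0x2AC5 = 10101011000101
→ | → 10101011111101 = 11005
0x588 = 00010110001000
→ ^ → 10111101110101 = 12149
2355 = 00100100110011
→ ^ → 10011001000110 = 9798
10479 = 10100011101111
→ & → 10000001000110 = 8262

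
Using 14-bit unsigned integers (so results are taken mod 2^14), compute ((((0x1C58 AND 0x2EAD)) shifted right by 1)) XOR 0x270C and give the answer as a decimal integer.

8456

0x1C58 = 01110001011000
0x2EAD = 10111010101101
→ AND → 00110000001000 = 3080
→ shifted right by 1 → 00011000000100 = 1540
0x270C = 10011100001100
→ XOR → 10000100001000 = 8456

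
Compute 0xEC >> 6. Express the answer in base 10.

0xEC = 11101100
shift right by 6 → 00000011 = 3
(equivalently, floor(236 / 64))

3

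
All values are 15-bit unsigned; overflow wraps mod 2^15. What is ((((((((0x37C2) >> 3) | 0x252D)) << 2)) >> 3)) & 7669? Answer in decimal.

0x37C2 = 011011111000010
→ >> 3 → 000011011111000 = 1784
0x252D = 010010100101101
→ | → 010011111111101 = 10237
→ << 2 (mod 2^15) → 001111111110100 = 8180
→ >> 3 → 000001111111110 = 1022
7669 = 001110111110101
→ & → 000000111110100 = 500

500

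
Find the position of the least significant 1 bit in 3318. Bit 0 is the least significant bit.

1

3318 = 110011110110
Trailing zeros: 1, so the lowest set bit is bit 1 (value 2).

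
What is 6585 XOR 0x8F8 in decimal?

6585 = 1100110111001
0x8F8 = 0100011111000
XOR → 1000101000001 = 4417

4417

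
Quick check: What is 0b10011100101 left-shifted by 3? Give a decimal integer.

10024

x = 00010011100101
shift left by 3 → 10011100101000 = 10024
(equivalently, 1253 × 2^3 = 1253 × 8)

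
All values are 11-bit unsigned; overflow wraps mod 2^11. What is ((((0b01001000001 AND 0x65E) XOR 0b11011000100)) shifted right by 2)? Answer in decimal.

289

0b01001000001 = 01001000001
0x65E = 11001011110
→ AND → 01001000000 = 576
0b11011000100 = 11011000100
→ XOR → 10010000100 = 1156
→ shifted right by 2 → 00100100001 = 289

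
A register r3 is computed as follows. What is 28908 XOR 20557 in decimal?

8353

28908 = 111000011101100
20557 = 101000001001101
XOR → 010000010100001 = 8353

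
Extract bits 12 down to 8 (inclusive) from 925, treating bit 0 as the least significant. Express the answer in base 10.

3

v = 00001110011101
Shift right by 8: 000011
Mask low 5 bits: 00011 = 3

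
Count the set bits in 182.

182 = 10110110
Count the 1s: 1 + 1 + 1 + 1 + 1 = 5

5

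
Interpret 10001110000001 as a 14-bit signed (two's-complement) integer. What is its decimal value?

pattern = 10001110000001 (MSB is 1 ⇒ negative)
Invert: 01110001111110, add 1 → 01110001111111 = 7295, so the value is -7295.
(Equivalently: 9089 - 2^14 = 9089 - 16384 = -7295.)

-7295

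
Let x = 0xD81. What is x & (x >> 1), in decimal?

x = 110110000001 = 3457
x>>1 = 011011000000
AND  = 010010000000 = 1152
(x & (x >> 1) has a 1 wherever x has two consecutive 1 bits.)

1152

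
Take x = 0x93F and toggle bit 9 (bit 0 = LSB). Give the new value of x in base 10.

2879

x = 100100111111
bit 9 is currently 0; toggle it via x ^ (1 << 9) = x ^ 512
→ 101100111111 = 2879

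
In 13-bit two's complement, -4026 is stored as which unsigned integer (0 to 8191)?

4166

4026 in 13 bits: 0111110111010
Invert: 1000001000101
Add 1:  1000001000110 = 4166
(Check: 2^13 - 4026 = 8192 - 4026 = 4166.)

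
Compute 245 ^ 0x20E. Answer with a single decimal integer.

245 = 0011110101
0x20E = 1000001110
XOR → 1011111011 = 763

763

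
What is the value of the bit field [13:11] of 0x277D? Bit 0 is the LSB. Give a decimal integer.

v = 10011101111101
Shift right by 11: 100
Mask low 3 bits: 100 = 4

4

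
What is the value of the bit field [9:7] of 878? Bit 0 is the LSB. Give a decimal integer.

6

v = 1101101110
Shift right by 7: 110
Mask low 3 bits: 110 = 6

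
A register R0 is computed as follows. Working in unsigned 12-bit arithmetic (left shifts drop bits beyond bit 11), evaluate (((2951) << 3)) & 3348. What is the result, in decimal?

3088

2951 = 101110000111
→ << 3 (mod 2^12) → 110000111000 = 3128
3348 = 110100010100
→ & → 110000010000 = 3088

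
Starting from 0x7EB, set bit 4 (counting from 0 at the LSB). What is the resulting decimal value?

x = 11111101011
bit 4 is currently 0; set it via x | (1 << 4) = x | 16
→ 11111111011 = 2043

2043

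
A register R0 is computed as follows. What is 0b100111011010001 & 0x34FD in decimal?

1233

a = 100111011010001
0x34FD = 011010011111101
AND → 000010011010001 = 1233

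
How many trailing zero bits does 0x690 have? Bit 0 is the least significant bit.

0x690 = 11010010000
Trailing zeros: 4, so the lowest set bit is bit 4 (value 16).

4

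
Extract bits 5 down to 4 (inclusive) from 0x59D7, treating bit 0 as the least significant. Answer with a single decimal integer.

1

v = 0101100111010111
Shift right by 4: 010110011101
Mask low 2 bits: 01 = 1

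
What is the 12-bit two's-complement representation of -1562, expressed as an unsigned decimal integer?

2534

1562 in 12 bits: 011000011010
Invert: 100111100101
Add 1:  100111100110 = 2534
(Check: 2^12 - 1562 = 4096 - 1562 = 2534.)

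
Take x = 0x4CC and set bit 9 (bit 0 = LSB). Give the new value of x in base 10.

1740

x = 10011001100
bit 9 is currently 0; set it via x | (1 << 9) = x | 512
→ 11011001100 = 1740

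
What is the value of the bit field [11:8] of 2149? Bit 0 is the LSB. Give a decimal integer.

8

v = 100001100101
Shift right by 8: 1000
Mask low 4 bits: 1000 = 8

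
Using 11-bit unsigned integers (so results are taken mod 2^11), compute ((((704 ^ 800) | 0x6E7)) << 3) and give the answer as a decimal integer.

704 = 01011000000
800 = 01100100000
→ ^ → 00111100000 = 480
0x6E7 = 11011100111
→ | → 11111100111 = 2023
→ << 3 (mod 2^11) → 11100111000 = 1848

1848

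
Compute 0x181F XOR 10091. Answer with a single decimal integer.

16244

0x181F = 01100000011111
10091 = 10011101101011
XOR → 11111101110100 = 16244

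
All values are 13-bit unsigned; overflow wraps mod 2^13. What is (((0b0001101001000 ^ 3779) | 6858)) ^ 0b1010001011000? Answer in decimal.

2963

0b0001101001000 = 0001101001000
3779 = 0111011000011
→ ^ → 0110110001011 = 3467
6858 = 1101011001010
→ | → 1111111001011 = 8139
0b1010001011000 = 1010001011000
→ ^ → 0101110010011 = 2963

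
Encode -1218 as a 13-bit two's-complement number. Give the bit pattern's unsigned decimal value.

1218 in 13 bits: 0010011000010
Invert: 1101100111101
Add 1:  1101100111110 = 6974
(Check: 2^13 - 1218 = 8192 - 1218 = 6974.)

6974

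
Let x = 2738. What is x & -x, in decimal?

2

x = 101010110010 = 2738
-x (two's complement) = …010101001110
AND   = 000000000010 = 2
(x & -x isolates the lowest set bit of x.)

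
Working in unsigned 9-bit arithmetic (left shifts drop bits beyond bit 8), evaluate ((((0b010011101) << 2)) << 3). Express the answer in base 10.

416

0b010011101 = 010011101
→ << 2 (mod 2^9) → 001110100 = 116
→ << 3 (mod 2^9) → 110100000 = 416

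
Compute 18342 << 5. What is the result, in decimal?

18342 = 00000100011110100110
shift left by 5 → 10001111010011000000 = 586944
(equivalently, 18342 × 2^5 = 18342 × 32)

586944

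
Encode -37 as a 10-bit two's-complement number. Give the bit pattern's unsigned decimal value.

37 in 10 bits: 0000100101
Invert: 1111011010
Add 1:  1111011011 = 987
(Check: 2^10 - 37 = 1024 - 37 = 987.)

987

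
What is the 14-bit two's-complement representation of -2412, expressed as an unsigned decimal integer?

13972

2412 in 14 bits: 00100101101100
Invert: 11011010010011
Add 1:  11011010010100 = 13972
(Check: 2^14 - 2412 = 16384 - 2412 = 13972.)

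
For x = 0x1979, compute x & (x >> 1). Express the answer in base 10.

x = 1100101111001 = 6521
x>>1 = 0110010111100
AND  = 0100000111000 = 2104
(x & (x >> 1) has a 1 wherever x has two consecutive 1 bits.)

2104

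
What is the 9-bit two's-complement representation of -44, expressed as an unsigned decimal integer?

468

44 in 9 bits: 000101100
Invert: 111010011
Add 1:  111010100 = 468
(Check: 2^9 - 44 = 512 - 44 = 468.)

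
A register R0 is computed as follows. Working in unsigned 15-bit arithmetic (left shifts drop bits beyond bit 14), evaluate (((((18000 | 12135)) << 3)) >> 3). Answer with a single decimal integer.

18000 = 100011001010000
12135 = 010111101100111
→ | → 110111101110111 = 28535
→ << 3 (mod 2^15) → 111101110111000 = 31672
→ >> 3 → 000111101110111 = 3959

3959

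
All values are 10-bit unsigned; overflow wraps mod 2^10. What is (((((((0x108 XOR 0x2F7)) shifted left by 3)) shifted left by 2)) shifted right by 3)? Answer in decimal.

124

0x108 = 0100001000
0x2F7 = 1011110111
→ XOR → 1111111111 = 1023
→ shifted left by 3 (mod 2^10) → 1111111000 = 1016
→ shifted left by 2 (mod 2^10) → 1111100000 = 992
→ shifted right by 3 → 0001111100 = 124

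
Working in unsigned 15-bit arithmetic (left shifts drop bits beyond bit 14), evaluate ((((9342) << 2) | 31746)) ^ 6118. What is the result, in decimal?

27164

9342 = 010010001111110
→ << 2 (mod 2^15) → 001000111111000 = 4600
31746 = 111110000000010
→ | → 111110111111010 = 32250
6118 = 001011111100110
→ ^ → 110101000011100 = 27164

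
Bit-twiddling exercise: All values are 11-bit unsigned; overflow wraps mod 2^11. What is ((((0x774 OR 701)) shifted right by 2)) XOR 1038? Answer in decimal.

1521

0x774 = 11101110100
701 = 01010111101
→ OR → 11111111101 = 2045
→ shifted right by 2 → 00111111111 = 511
1038 = 10000001110
→ XOR → 10111110001 = 1521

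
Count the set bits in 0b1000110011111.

8

n = 1000110011111
Count the 1s: 1 + 1 + 1 + 1 + 1 + 1 + 1 + 1 = 8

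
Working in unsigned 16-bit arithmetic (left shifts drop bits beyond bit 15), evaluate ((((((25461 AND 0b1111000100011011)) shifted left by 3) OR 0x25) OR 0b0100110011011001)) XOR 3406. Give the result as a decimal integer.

16819

25461 = 0110001101110101
0b1111000100011011 = 1111000100011011
→ AND → 0110000100010001 = 24849
→ shifted left by 3 (mod 2^16) → 0000100010001000 = 2184
0x25 = 0000000000100101
→ OR → 0000100010101101 = 2221
0b0100110011011001 = 0100110011011001
→ OR → 0100110011111101 = 19709
3406 = 0000110101001110
→ XOR → 0100000110110011 = 16819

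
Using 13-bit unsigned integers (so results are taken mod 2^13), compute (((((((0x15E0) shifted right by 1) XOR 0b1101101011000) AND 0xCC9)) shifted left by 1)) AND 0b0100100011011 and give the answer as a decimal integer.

0x15E0 = 1010111100000
→ shifted right by 1 → 0101011110000 = 2800
0b1101101011000 = 1101101011000
→ XOR → 1000110101000 = 4520
0xCC9 = 0110011001001
→ AND → 0000010001000 = 136
→ shifted left by 1 (mod 2^13) → 0000100010000 = 272
0b0100100011011 = 0100100011011
→ AND → 0000100010000 = 272

272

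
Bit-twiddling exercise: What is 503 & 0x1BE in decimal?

503 = 111110111
0x1BE = 110111110
AND → 110110110 = 438

438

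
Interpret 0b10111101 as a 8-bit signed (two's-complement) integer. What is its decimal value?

-67

pattern = 10111101 (MSB is 1 ⇒ negative)
Invert: 01000010, add 1 → 01000011 = 67, so the value is -67.
(Equivalently: 189 - 2^8 = 189 - 256 = -67.)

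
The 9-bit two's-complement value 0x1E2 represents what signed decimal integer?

pattern = 111100010 (MSB is 1 ⇒ negative)
Invert: 000011101, add 1 → 000011110 = 30, so the value is -30.
(Equivalently: 482 - 2^9 = 482 - 512 = -30.)

-30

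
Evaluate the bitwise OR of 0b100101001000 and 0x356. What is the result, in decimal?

a = 100101001000
0x356 = 001101010110
 OR → 101101011110 = 2910

2910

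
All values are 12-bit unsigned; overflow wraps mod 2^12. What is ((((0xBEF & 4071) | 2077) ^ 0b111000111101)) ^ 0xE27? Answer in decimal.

0xBEF = 101111101111
4071 = 111111100111
→ & → 101111100111 = 3047
2077 = 100000011101
→ | → 101111111111 = 3071
0b111000111101 = 111000111101
→ ^ → 010111000010 = 1474
0xE27 = 111000100111
→ ^ → 101111100101 = 3045

3045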